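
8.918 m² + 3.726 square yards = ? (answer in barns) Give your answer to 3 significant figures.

1.20 × 10^29 barn

8.918 m² = 8.91800 × 10^28 barn and 3.726 yd² = 3.11541 × 10^28 barn.
8.91800 × 10^28 + 3.11541 × 10^28 ≈ 1.20 × 10^29 barn.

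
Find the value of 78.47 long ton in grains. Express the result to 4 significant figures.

1.230e+9 grains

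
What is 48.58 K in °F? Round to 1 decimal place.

K = (°F + 459.67) × 5/9.
Applying the formula gives -372.2 °F.

-372.2 °F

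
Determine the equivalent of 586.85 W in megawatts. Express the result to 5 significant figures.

0.00058685 megawatts

1 W = 1.00000 × 10^-6 MW.
So 586.85 × 1.00000 × 10^-6 ≈ 0.00058685 MW.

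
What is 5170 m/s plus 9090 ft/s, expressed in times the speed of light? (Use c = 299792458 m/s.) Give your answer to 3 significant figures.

2.65 × 10^-5 c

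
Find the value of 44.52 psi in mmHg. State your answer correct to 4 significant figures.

1 psi = 51.7149 mmHg.
Thus 44.52 × 51.7149 ≈ 2302 mmHg.

2302 mmHg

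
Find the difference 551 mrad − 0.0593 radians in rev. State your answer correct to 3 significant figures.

0.0783 revolutions

551 mrad = 0.0876944 rev and 0.0593 rad = 0.00943789 rev.
0.0876944 − 0.00943789 ≈ 0.0783 rev.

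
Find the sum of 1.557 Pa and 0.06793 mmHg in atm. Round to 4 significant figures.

0.0001047 atm

1.557 Pa = 1.53664e-5 atm and 0.06793 mmHg = 8.93816e-5 atm.
1.53664e-5 + 8.93816e-5 ≈ 0.0001047 atm.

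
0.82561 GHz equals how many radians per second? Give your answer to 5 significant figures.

5.1875e+9 rad/s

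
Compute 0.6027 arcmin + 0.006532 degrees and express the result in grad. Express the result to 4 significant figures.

0.01842 gradians

0.6027 arcmin = 0.0111611 grad and 0.006532 ° = 0.00725778 grad.
0.0111611 + 0.00725778 ≈ 0.01842 grad.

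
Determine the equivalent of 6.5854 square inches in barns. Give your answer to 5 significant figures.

1 square inch = 6.45160e+24 barns.
Thus 6.5854 × 6.45160e+24 ≈ 4.2486e+25 barn.

4.2486e+25 barns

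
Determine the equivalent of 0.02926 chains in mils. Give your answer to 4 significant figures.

1 chain = 792000 mil.
0.02926 × 792000 ≈ 23170 mil.

23170 mils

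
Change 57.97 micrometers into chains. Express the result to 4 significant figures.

2.882 × 10^-6 chain

1 μm = 4.97097 × 10^-8 chain.
Thus 57.97 × 4.97097 × 10^-8 ≈ 2.882 × 10^-6 chain.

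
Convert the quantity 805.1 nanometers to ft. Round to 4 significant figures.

2.641e-6 feet

1 nm = 3.28084e-9 ft.
So 805.1 × 3.28084e-9 ≈ 2.641e-6 ft.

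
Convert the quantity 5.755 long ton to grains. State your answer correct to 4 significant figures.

9.024e+7 gr

1 long ton = 1.56800e+7 gr.
5.755 × 1.56800e+7 ≈ 9.024e+7 gr.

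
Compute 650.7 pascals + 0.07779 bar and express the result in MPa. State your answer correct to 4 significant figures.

0.008430 MPa

650.7 Pa = 0.000650700 MPa and 0.07779 bar = 0.00777900 MPa.
0.000650700 + 0.00777900 ≈ 0.008430 MPa.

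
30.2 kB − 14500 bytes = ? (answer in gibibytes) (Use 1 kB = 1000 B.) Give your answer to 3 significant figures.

30.2 kB = 2.81259 × 10^-5 GiB and 14500 B = 1.35042 × 10^-5 GiB.
2.81259 × 10^-5 − 1.35042 × 10^-5 ≈ 1.46 × 10^-5 GiB.

1.46 × 10^-5 GiB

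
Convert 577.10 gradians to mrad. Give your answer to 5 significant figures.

1 gradian = 15.7080 mrad.
Then 577.10 × 15.7080 ≈ 9065.1 mrad.

9065.1 mrad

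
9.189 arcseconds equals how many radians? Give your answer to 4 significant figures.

4.455 × 10^-5 radians

1 arcsecond = 4.84814 × 10^-6 rad.
9.189 × 4.84814 × 10^-6 ≈ 4.455 × 10^-5 rad.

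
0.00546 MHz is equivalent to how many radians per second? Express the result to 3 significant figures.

1 megahertz = 6.28319 × 10^6 rad/s.
Then 0.00546 × 6.28319 × 10^6 ≈ 34300 rad/s.

34300 radians per second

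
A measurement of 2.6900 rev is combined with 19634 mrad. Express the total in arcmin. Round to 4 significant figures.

125600 arcminutes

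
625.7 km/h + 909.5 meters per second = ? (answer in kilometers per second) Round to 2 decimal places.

625.7 km/h = 0.173806 km/s and 909.5 m/s = 0.909500 km/s.
0.173806 + 0.909500 ≈ 1.08 km/s.

1.08 km/s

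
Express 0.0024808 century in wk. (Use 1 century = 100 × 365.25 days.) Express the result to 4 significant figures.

12.94 wk

1 century = 5217.86 wk.
0.0024808 × 5217.86 ≈ 12.94 wk.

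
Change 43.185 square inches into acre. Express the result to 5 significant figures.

1 in² = 1.59423 × 10^-7 acre.
So 43.185 × 1.59423 × 10^-7 ≈ 6.8847 × 10^-6 acre.

6.8847 × 10^-6 acres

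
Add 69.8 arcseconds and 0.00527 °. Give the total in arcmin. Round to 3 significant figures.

1.48 arcminutes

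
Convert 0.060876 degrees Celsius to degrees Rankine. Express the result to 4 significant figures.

°R = (°C + 273.15) × 9/5.
Applying the formula gives 491.8 °R.

491.8 degrees Rankine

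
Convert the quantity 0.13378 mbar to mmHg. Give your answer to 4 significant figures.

0.1003 millimeters of mercury

1 mbar = 0.750062 mmHg.
Thus 0.13378 × 0.750062 ≈ 0.1003 mmHg.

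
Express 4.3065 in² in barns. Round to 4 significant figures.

2.778 × 10^25 barns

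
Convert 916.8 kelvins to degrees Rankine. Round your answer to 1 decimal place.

1650.2 degrees Rankine

°R = K × 9/5.
Applying the formula gives 1650.2 °R.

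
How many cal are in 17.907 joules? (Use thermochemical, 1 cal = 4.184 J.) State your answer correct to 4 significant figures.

4.280 cal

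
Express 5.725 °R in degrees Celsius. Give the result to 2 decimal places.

-269.97 °C

°R = (°C + 273.15) × 9/5.
Applying the formula gives -269.97 °C.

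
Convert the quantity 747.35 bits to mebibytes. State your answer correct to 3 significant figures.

8.91 × 10^-5 mebibytes

1 bit = 1.19209 × 10^-7 MiB.
Thus 747.35 × 1.19209 × 10^-7 ≈ 8.91 × 10^-5 MiB.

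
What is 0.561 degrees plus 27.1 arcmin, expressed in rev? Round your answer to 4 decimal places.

0.0028 rev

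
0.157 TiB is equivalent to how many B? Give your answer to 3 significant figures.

1.73 × 10^11 B

1 tebibyte = 1.09951 × 10^12 B.
So 0.157 × 1.09951 × 10^12 ≈ 1.73 × 10^11 B.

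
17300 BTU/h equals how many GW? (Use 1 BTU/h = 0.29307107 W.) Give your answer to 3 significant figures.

1 BTU/h = 2.93071 × 10^-10 GW.
So 17300 × 2.93071 × 10^-10 ≈ 5.07 × 10^-6 GW.

5.07 × 10^-6 GW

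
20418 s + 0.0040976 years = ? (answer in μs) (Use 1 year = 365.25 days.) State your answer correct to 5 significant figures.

1.4973e+11 μs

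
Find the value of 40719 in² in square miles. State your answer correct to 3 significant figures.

1.01 × 10^-5 square miles

1 square inch = 2.49098 × 10^-10 mi².
Thus 40719 × 2.49098 × 10^-10 ≈ 1.01 × 10^-5 mi².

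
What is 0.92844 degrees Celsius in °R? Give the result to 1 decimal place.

493.3 °R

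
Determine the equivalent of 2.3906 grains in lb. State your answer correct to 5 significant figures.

1 gr = 0.000142857 lb.
So 2.3906 × 0.000142857 ≈ 0.00034151 lb.

0.00034151 lb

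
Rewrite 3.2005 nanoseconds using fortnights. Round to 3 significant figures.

2.65 × 10^-15 fortnights

1 nanosecond = 8.26720 × 10^-16 fortnight.
3.2005 × 8.26720 × 10^-16 ≈ 2.65 × 10^-15 fortnight.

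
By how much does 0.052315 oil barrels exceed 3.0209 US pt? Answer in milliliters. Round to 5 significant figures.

6888.0 milliliters

0.052315 bbl = 8317.42 mL and 3.0209 US pt = 1429.42 mL.
8317.42 − 1429.42 ≈ 6888.0 mL.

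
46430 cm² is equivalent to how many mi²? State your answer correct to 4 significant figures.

1 square centimeter = 3.86102 × 10^-11 mi².
Then 46430 × 3.86102 × 10^-11 ≈ 1.793 × 10^-6 mi².

1.793 × 10^-6 mi²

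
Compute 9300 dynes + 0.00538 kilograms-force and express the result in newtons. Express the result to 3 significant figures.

0.146 N

9300 dyn = 0.0930000 N and 0.00538 kgf = 0.0527598 N.
0.0930000 + 0.0527598 ≈ 0.146 N.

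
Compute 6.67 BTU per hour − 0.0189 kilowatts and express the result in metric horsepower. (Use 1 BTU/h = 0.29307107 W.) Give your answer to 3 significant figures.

-0.0230 PS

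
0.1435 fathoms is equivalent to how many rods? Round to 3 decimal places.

1 fathom = 0.363636 rods.
Thus 0.1435 × 0.363636 ≈ 0.052 rod.

0.052 rod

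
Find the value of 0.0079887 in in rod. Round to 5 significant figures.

4.0347e-5 rod

1 inch = 0.00505051 rod.
Then 0.0079887 × 0.00505051 ≈ 4.0347e-5 rod.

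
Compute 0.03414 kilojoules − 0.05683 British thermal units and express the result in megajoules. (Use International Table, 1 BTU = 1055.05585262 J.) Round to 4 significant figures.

0.03414 kJ = 3.41400e-5 MJ and 0.05683 BTU = 5.99588e-5 MJ.
3.41400e-5 − 5.99588e-5 ≈ -2.582e-5 MJ.

-2.582e-5 megajoules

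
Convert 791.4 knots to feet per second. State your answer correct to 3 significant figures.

1 kn = 1.68781 ft/s.
Thus 791.4 × 1.68781 ≈ 1340 ft/s.

1340 ft/s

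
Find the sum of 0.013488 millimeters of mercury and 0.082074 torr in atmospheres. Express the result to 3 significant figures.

0.013488 mmHg = 1.77474 × 10^-5 atm and 0.082074 torr = 0.000107992 atm.
1.77474 × 10^-5 + 0.000107992 ≈ 0.000126 atm.

0.000126 atm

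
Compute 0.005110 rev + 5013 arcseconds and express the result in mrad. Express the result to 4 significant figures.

0.005110 rev = 32.1071 mrad and 5013 arcsec = 24.3037 mrad.
32.1071 + 24.3037 ≈ 56.41 mrad.

56.41 mrad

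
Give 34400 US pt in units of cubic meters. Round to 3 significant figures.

1 US pt = 0.000473176 cubic meters.
34400 × 0.000473176 ≈ 16.3 m³.

16.3 m³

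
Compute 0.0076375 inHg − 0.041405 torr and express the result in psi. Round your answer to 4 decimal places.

0.0030 psi

0.0076375 inHg = 0.00375119 psi and 0.041405 torr = 0.000800639 psi.
0.00375119 − 0.000800639 ≈ 0.0030 psi.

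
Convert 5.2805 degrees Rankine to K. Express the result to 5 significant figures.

2.9336 K

°R = K × 9/5.
Applying the formula gives 2.9336 K.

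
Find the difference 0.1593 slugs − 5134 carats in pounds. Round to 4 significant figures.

2.862 lb

0.1593 slug = 5.12533 lb and 5134 ct = 2.26371 lb.
5.12533 − 2.26371 ≈ 2.862 lb.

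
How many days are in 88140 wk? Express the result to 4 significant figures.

1 week = 7.00000 d.
So 88140 × 7.00000 ≈ 617000 d.

617000 days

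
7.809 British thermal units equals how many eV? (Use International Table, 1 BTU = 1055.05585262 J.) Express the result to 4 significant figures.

5.142 × 10^22 electronvolts

1 BTU = 6.58514 × 10^21 eV.
Thus 7.809 × 6.58514 × 10^21 ≈ 5.142 × 10^22 eV.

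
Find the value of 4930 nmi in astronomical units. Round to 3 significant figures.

6.10e-5 astronomical units

1 nautical mile = 1.23799e-8 astronomical units.
So 4930 × 1.23799e-8 ≈ 6.10e-5 au.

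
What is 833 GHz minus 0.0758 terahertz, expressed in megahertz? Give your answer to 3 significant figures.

833 GHz = 833000 MHz and 0.0758 THz = 75800.0 MHz.
833000 − 75800.0 ≈ 757000 MHz.

757000 MHz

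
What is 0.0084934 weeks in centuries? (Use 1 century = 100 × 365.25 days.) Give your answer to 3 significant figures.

1.63 × 10^-6 centuries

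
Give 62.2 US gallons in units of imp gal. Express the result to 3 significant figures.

51.8 imp gal

1 US gal = 0.832674 imp gal.
62.2 × 0.832674 ≈ 51.8 imp gal.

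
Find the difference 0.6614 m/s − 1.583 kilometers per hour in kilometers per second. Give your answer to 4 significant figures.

0.0002217 km/s

0.6614 m/s = 0.000661400 km/s and 1.583 km/h = 0.000439722 km/s.
0.000661400 − 0.000439722 ≈ 0.0002217 km/s.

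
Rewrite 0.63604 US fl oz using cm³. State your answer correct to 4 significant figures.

1 US fl oz = 29.5735 cubic centimeters.
Thus 0.63604 × 29.5735 ≈ 18.81 cm³.

18.81 cm³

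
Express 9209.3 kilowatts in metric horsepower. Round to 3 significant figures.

12500 metric horsepower

1 kilowatt = 1.35962 metric horsepower.
Then 9209.3 × 1.35962 ≈ 12500 PS.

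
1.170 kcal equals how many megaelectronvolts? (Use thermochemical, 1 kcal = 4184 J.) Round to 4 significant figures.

1 kcal = 2.61145 × 10^16 megaelectronvolts.
So 1.170 × 2.61145 × 10^16 ≈ 3.055 × 10^16 MeV.

3.055 × 10^16 megaelectronvolts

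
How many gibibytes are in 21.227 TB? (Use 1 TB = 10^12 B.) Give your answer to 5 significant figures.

1 terabyte = 931.323 GiB.
21.227 × 931.323 ≈ 19769 GiB.

19769 gibibytes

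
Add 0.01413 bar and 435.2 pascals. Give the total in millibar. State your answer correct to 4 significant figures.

18.48 mbar

0.01413 bar = 14.1300 mbar and 435.2 Pa = 4.35200 mbar.
14.1300 + 4.35200 ≈ 18.48 mbar.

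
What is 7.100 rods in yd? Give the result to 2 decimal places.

39.05 yards

1 rod = 5.50000 yd.
Thus 7.100 × 5.50000 ≈ 39.05 yd.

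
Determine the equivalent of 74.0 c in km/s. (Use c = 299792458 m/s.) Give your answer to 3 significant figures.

1 speed of light = 299792 kilometers per second.
Thus 74.0 × 299792 ≈ 2.22 × 10^7 km/s.

2.22 × 10^7 km/s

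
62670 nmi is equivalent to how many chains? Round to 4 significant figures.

5.770e+6 chains

1 nautical mile = 92.0624 chain.
Then 62670 × 92.0624 ≈ 5.770e+6 chain.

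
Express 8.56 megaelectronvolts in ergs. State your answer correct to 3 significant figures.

1 MeV = 1.60218 × 10^-6 erg.
So 8.56 × 1.60218 × 10^-6 ≈ 1.37 × 10^-5 erg.

1.37 × 10^-5 ergs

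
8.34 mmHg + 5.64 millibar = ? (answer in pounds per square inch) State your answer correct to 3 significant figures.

8.34 mmHg = 0.161269 psi and 5.64 mbar = 0.0818013 psi.
0.161269 + 0.0818013 ≈ 0.243 psi.

0.243 psi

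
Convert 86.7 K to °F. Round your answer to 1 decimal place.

K = (°F + 459.67) × 5/9.
Applying the formula gives -303.6 °F.

-303.6 °F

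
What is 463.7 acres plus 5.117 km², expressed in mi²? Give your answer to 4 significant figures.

2.700 square miles

463.7 acre = 0.724531 mi² and 5.117 km² = 1.97568 mi².
0.724531 + 1.97568 ≈ 2.700 mi².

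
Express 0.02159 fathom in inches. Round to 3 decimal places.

1.554 in

1 fathom = 72.0000 in.
So 0.02159 × 72.0000 ≈ 1.554 in.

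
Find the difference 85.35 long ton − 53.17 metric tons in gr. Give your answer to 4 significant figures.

85.35 long ton = 1.338288 × 10^9 gr and 53.17 t = 8.205385 × 10^8 gr.
1.338288 × 10^9 − 8.205385 × 10^8 ≈ 5.177 × 10^8 gr.

5.177 × 10^8 gr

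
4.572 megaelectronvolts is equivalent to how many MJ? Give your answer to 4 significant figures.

7.325 × 10^-19 MJ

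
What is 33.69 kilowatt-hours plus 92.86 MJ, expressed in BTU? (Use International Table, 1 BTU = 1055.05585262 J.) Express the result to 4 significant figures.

203000 BTU

33.69 kWh = 114955 BTU and 92.86 MJ = 88014.3 BTU.
114955 + 88014.3 ≈ 203000 BTU.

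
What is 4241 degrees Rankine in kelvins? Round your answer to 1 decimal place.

2356.1 kelvins

°R = K × 9/5.
Applying the formula gives 2356.1 K.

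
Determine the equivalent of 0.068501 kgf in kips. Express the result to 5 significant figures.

0.00015102 kip

1 kgf = 0.00220462 kips.
Then 0.068501 × 0.00220462 ≈ 0.00015102 kip.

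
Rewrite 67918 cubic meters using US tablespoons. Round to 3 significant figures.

1 m³ = 67628.0 US tbsp.
67918 × 67628.0 ≈ 4.59 × 10^9 US tbsp.

4.59 × 10^9 US tablespoons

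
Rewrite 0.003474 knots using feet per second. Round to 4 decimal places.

0.0059 ft/s

1 kn = 1.68781 ft/s.
Then 0.003474 × 1.68781 ≈ 0.0059 ft/s.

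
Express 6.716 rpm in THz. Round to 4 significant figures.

1 rpm = 1.66667 × 10^-14 THz.
6.716 × 1.66667 × 10^-14 ≈ 1.119 × 10^-13 THz.

1.119 × 10^-13 terahertz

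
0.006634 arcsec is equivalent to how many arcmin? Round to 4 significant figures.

0.0001106 arcmin

1 arcsec = 0.0166667 arcmin.
Thus 0.006634 × 0.0166667 ≈ 0.0001106 arcmin.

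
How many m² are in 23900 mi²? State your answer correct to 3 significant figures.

1 mi² = 2.58999e+6 square meters.
So 23900 × 2.58999e+6 ≈ 6.19e+10 m².

6.19e+10 square meters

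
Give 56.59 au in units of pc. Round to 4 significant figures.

0.0002744 parsecs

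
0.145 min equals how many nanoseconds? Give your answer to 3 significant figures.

1 min = 6.00000 × 10^10 nanoseconds.
Then 0.145 × 6.00000 × 10^10 ≈ 8.70 × 10^9 ns.

8.70 × 10^9 ns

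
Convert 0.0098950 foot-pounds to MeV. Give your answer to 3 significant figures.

8.37 × 10^10 MeV

1 foot-pound = 8.46235 × 10^12 megaelectronvolts.
Thus 0.0098950 × 8.46235 × 10^12 ≈ 8.37 × 10^10 MeV.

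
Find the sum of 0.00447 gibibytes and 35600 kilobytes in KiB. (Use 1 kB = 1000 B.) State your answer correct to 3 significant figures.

0.00447 GiB = 4687.13 KiB and 35600 kB = 34765.6 KiB.
4687.13 + 34765.6 ≈ 39500 KiB.

39500 kibibytes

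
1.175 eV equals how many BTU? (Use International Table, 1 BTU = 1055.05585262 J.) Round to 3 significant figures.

1.78 × 10^-22 British thermal units

1 eV = 1.51857 × 10^-22 British thermal units.
So 1.175 × 1.51857 × 10^-22 ≈ 1.78 × 10^-22 BTU.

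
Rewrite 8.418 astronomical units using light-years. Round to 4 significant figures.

1 astronomical unit = 1.58125 × 10^-5 light-years.
So 8.418 × 1.58125 × 10^-5 ≈ 0.0001331 ly.

0.0001331 ly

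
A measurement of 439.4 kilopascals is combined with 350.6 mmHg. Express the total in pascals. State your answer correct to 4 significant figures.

439.4 kPa = 439400 Pa and 350.6 mmHg = 46742.8 Pa.
439400 + 46742.8 ≈ 486100 Pa.

486100 Pa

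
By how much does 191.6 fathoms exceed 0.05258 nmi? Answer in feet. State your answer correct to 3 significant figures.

191.6 fathom = 1149.60 ft and 0.05258 nmi = 319.482 ft.
1149.60 − 319.482 ≈ 830 ft.

830 ft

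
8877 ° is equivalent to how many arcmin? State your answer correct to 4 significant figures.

532600 arcmin

1 degree = 60.0000 arcminutes.
Then 8877 × 60.0000 ≈ 532600 arcmin.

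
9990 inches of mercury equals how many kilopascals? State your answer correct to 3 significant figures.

1 inHg = 3.38639 kilopascals.
9990 × 3.38639 ≈ 33800 kPa.

33800 kPa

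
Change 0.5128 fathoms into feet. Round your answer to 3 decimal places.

3.077 feet

1 fathom = 6.00000 ft.
Thus 0.5128 × 6.00000 ≈ 3.077 ft.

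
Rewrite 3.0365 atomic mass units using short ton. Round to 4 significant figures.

1 atomic mass unit = 1.83043 × 10^-30 short ton.
Thus 3.0365 × 1.83043 × 10^-30 ≈ 5.558 × 10^-30 short ton.

5.558 × 10^-30 short ton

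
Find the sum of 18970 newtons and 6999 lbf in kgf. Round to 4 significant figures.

18970 N = 1934.40 kgf and 6999 lbf = 3174.69 kgf.
1934.40 + 3174.69 ≈ 5109 kgf.

5109 kgf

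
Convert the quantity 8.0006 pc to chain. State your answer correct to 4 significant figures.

1.227e+16 chains

1 pc = 1.53388e+15 chains.
8.0006 × 1.53388e+15 ≈ 1.227e+16 chain.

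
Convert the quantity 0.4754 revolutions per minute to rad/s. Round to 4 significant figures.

1 revolution per minute = 0.104720 radians per second.
0.4754 × 0.104720 ≈ 0.04978 rad/s.

0.04978 rad/s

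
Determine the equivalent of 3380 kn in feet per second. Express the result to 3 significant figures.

1 kn = 1.68781 ft/s.
So 3380 × 1.68781 ≈ 5700 ft/s.

5700 feet per second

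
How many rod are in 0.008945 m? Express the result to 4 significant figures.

0.001779 rod

1 m = 0.198839 rod.
Thus 0.008945 × 0.198839 ≈ 0.001779 rod.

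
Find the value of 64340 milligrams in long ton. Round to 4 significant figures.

6.332e-5 long ton

1 mg = 9.84207e-10 long ton.
So 64340 × 9.84207e-10 ≈ 6.332e-5 long ton.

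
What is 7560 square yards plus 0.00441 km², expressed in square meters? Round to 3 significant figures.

7560 yd² = 6321.12 m² and 0.00441 km² = 4410.00 m².
6321.12 + 4410.00 ≈ 10700 m².

10700 square meters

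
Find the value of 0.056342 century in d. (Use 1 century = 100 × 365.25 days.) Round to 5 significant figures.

2057.9 d

1 century = 36525.0 d.
So 0.056342 × 36525.0 ≈ 2057.9 d.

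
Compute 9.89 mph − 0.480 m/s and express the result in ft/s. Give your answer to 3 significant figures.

12.9 ft/s

9.89 mph = 14.5053 ft/s and 0.480 m/s = 1.57480 ft/s.
14.5053 − 1.57480 ≈ 12.9 ft/s.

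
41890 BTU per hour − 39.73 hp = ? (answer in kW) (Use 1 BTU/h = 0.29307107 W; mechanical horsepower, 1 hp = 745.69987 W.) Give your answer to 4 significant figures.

-17.35 kilowatts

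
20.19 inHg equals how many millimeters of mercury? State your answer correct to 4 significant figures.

512.8 mmHg

1 inHg = 25.4000 mmHg.
Thus 20.19 × 25.4000 ≈ 512.8 mmHg.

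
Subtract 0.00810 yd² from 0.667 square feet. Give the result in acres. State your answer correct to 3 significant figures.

0.667 ft² = 1.53122 × 10^-5 acre and 0.00810 yd² = 1.67355 × 10^-6 acre.
1.53122 × 10^-5 − 1.67355 × 10^-6 ≈ 1.36 × 10^-5 acre.

1.36 × 10^-5 acre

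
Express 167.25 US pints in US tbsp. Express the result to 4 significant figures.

5352 US tablespoons

1 US pt = 32.0000 US tablespoons.
Then 167.25 × 32.0000 ≈ 5352 US tbsp.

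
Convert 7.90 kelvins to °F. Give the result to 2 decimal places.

K = (°F + 459.67) × 5/9.
Applying the formula gives -445.45 °F.

-445.45 °F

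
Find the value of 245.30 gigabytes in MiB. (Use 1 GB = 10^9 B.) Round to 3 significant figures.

234000 mebibytes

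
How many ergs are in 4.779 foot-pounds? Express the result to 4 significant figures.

6.479e+7 ergs

1 ft·lbf = 1.35582e+7 erg.
4.779 × 1.35582e+7 ≈ 6.479e+7 erg.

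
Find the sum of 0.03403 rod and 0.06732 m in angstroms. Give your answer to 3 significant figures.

0.03403 rod = 1.71144e+9 Å and 0.06732 m = 6.73200e+8 Å.
1.71144e+9 + 6.73200e+8 ≈ 2.38e+9 Å.

2.38e+9 Å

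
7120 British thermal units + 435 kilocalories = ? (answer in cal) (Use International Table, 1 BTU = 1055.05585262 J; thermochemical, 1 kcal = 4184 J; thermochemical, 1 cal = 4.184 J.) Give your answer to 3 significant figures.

2.23 × 10^6 cal

7120 BTU = 1.79541 × 10^6 cal and 435 kcal = 435000 cal.
1.79541 × 10^6 + 435000 ≈ 2.23 × 10^6 cal.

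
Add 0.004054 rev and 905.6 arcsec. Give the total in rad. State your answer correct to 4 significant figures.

0.004054 rev = 0.0254720 rad and 905.6 arcsec = 0.00439047 rad.
0.0254720 + 0.00439047 ≈ 0.02986 rad.

0.02986 radians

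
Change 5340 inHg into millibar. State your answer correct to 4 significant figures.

180800 mbar

1 inch of mercury = 33.8639 mbar.
Thus 5340 × 33.8639 ≈ 180800 mbar.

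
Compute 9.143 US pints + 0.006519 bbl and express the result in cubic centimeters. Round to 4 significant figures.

9.143 US pt = 4326.25 cm³ and 0.006519 bbl = 1036.44 cm³.
4326.25 + 1036.44 ≈ 5363 cm³.

5363 cubic centimeters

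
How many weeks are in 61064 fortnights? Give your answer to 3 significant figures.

1 fortnight = 2.00000 wk.
So 61064 × 2.00000 ≈ 122000 wk.

122000 weeks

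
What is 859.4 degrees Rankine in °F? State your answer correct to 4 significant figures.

399.7 °F

°R = °F + 459.67.
Applying the formula gives 399.7 °F.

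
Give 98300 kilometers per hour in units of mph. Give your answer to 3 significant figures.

1 km/h = 0.621371 mph.
98300 × 0.621371 ≈ 61100 mph.

61100 mph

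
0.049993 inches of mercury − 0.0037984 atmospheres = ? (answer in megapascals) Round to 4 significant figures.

-0.0002156 MPa

0.049993 inHg = 0.000169296 MPa and 0.0037984 atm = 0.000384873 MPa.
0.000169296 − 0.000384873 ≈ -0.0002156 MPa.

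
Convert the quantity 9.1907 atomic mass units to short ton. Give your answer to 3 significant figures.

1 atomic mass unit = 1.83043e-30 short tons.
Thus 9.1907 × 1.83043e-30 ≈ 1.68e-29 short ton.

1.68e-29 short tons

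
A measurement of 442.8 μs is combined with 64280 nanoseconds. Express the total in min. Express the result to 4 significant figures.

442.8 μs = 7.38000 × 10^-6 min and 64280 ns = 1.07133 × 10^-6 min.
7.38000 × 10^-6 + 1.07133 × 10^-6 ≈ 8.451 × 10^-6 min.

8.451 × 10^-6 minutes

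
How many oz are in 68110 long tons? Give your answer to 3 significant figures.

2.44e+9 ounces

1 long ton = 35840.0 oz.
Then 68110 × 35840.0 ≈ 2.44e+9 oz.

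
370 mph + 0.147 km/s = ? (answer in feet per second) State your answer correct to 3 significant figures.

1020 ft/s

370 mph = 542.667 ft/s and 0.147 km/s = 482.283 ft/s.
542.667 + 482.283 ≈ 1020 ft/s.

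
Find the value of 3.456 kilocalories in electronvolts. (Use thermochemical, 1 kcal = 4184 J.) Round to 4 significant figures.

1 kilocalorie = 2.61145e+22 electronvolts.
Thus 3.456 × 2.61145e+22 ≈ 9.025e+22 eV.

9.025e+22 electronvolts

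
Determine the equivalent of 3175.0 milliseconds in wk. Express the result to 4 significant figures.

1 ms = 1.65344 × 10^-9 weeks.
Then 3175.0 × 1.65344 × 10^-9 ≈ 5.250 × 10^-6 wk.

5.250 × 10^-6 weeks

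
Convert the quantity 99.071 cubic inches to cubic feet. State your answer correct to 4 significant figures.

0.05733 cubic feet

1 in³ = 0.000578704 ft³.
99.071 × 0.000578704 ≈ 0.05733 ft³.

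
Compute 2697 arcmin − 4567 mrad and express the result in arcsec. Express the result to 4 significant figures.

2697 arcmin = 161820 arcsec and 4567 mrad = 942011 arcsec.
161820 − 942011 ≈ -780200 arcsec.

-780200 arcsec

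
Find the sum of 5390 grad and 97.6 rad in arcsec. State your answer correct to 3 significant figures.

3.76e+7 arcseconds

5390 grad = 1.74636e+7 arcsec and 97.6 rad = 2.01314e+7 arcsec.
1.74636e+7 + 2.01314e+7 ≈ 3.76e+7 arcsec.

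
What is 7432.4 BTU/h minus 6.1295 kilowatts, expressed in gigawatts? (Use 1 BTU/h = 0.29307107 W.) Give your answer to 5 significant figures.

7432.4 BTU/h = 2.17822 × 10^-6 GW and 6.1295 kW = 6.12950 × 10^-6 GW.
2.17822 × 10^-6 − 6.12950 × 10^-6 ≈ -3.9513 × 10^-6 GW.

-3.9513 × 10^-6 GW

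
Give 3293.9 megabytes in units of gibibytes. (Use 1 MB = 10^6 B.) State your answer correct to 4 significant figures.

3.068 GiB

1 MB = 0.000931323 gibibytes.
So 3293.9 × 0.000931323 ≈ 3.068 GiB.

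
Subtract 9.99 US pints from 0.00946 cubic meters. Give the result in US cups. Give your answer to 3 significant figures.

20.0 US cups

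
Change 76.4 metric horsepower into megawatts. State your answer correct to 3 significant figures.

1 PS = 0.000735499 MW.
Then 76.4 × 0.000735499 ≈ 0.0562 MW.

0.0562 megawatts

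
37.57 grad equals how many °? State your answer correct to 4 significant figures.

33.81 °

1 gradian = 0.900000 °.
37.57 × 0.900000 ≈ 33.81 °.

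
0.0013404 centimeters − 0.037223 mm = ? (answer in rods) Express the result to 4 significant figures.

0.0013404 cm = 2.66524e-6 rod and 0.037223 mm = 7.40138e-6 rod.
2.66524e-6 − 7.40138e-6 ≈ -4.736e-6 rod.

-4.736e-6 rod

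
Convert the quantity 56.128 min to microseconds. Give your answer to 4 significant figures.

3.368e+9 μs

1 min = 6.00000e+7 microseconds.
56.128 × 6.00000e+7 ≈ 3.368e+9 μs.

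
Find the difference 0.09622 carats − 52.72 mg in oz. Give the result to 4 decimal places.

0.09622 ct = 0.000678812 oz and 52.72 mg = 0.00185964 oz.
0.000678812 − 0.00185964 ≈ -0.0012 oz.

-0.0012 oz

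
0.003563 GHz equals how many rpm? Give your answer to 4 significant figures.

2.138e+8 revolutions per minute

1 GHz = 6.00000e+10 rpm.
Then 0.003563 × 6.00000e+10 ≈ 2.138e+8 rpm.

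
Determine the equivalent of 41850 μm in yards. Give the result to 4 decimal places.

1 μm = 1.09361 × 10^-6 yd.
Then 41850 × 1.09361 × 10^-6 ≈ 0.0458 yd.

0.0458 yards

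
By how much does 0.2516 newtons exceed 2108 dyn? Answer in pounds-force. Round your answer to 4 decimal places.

0.0518 lbf

0.2516 N = 0.0565619 lbf and 2108 dyn = 0.00473897 lbf.
0.0565619 − 0.00473897 ≈ 0.0518 lbf.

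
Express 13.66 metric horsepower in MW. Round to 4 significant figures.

1 PS = 0.000735499 megawatts.
13.66 × 0.000735499 ≈ 0.01005 MW.

0.01005 MW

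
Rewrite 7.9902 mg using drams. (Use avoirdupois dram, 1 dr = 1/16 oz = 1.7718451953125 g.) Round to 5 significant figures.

0.0045095 drams

1 milligram = 0.000564383 drams.
Then 7.9902 × 0.000564383 ≈ 0.0045095 dr.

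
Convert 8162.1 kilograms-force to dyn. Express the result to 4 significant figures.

8.004e+9 dyn

1 kilogram-force = 980665 dyn.
8162.1 × 980665 ≈ 8.004e+9 dyn.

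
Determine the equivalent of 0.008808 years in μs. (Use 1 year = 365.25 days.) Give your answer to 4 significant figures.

1 year = 3.15576e+13 μs.
Thus 0.008808 × 3.15576e+13 ≈ 2.780e+11 μs.

2.780e+11 μs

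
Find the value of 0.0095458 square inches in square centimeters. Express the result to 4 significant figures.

0.06159 square centimeters

1 in² = 6.45160 cm².
Thus 0.0095458 × 6.45160 ≈ 0.06159 cm².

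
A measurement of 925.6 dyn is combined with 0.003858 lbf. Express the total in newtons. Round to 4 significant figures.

925.6 dyn = 0.00925600 N and 0.003858 lbf = 0.0171612 N.
0.00925600 + 0.0171612 ≈ 0.02642 N.

0.02642 newtons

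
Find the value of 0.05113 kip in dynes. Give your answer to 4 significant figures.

2.274 × 10^7 dyn

1 kip = 4.44822 × 10^8 dyn.
0.05113 × 4.44822 × 10^8 ≈ 2.274 × 10^7 dyn.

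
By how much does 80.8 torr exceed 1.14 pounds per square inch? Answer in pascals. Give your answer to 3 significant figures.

2910 Pa

80.8 torr = 10772.4 Pa and 1.14 psi = 7860.02 Pa.
10772.4 − 7860.02 ≈ 2910 Pa.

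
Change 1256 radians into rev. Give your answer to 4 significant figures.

199.9 rev

1 rad = 0.159155 rev.
1256 × 0.159155 ≈ 199.9 rev.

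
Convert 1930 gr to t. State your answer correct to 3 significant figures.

0.000125 metric tons

1 gr = 6.47989e-8 t.
1930 × 6.47989e-8 ≈ 0.000125 t.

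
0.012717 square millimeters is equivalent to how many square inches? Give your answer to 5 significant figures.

1.9711 × 10^-5 in²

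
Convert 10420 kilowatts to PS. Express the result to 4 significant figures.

14170 metric horsepower

1 kilowatt = 1.35962 PS.
10420 × 1.35962 ≈ 14170 PS.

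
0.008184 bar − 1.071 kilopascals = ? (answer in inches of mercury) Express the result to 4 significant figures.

-0.07459 inHg

0.008184 bar = 0.241673 inHg and 1.071 kPa = 0.316266 inHg.
0.241673 − 0.316266 ≈ -0.07459 inHg.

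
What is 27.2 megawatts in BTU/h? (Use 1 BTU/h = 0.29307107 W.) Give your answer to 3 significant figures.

9.28e+7 BTU/h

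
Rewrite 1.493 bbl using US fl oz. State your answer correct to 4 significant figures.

8026 US fl oz

1 bbl = 5376.00 US fl oz.
1.493 × 5376.00 ≈ 8026 US fl oz.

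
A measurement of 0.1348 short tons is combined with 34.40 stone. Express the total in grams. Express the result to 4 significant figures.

0.1348 short ton = 122289 g and 34.40 st = 218450 g.
122289 + 218450 ≈ 340700 g.

340700 g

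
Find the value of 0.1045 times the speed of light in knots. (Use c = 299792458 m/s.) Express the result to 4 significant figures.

1 speed of light = 5.82750 × 10^8 kn.
So 0.1045 × 5.82750 × 10^8 ≈ 6.090 × 10^7 kn.

6.090 × 10^7 kn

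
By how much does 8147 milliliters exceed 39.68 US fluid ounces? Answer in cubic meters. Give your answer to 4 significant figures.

8147 mL = 0.00814700 m³ and 39.68 US fl oz = 0.00117348 m³.
0.00814700 − 0.00117348 ≈ 0.006974 m³.

0.006974 cubic meters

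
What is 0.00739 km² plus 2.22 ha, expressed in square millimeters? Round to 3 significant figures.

0.00739 km² = 7.39000e+9 mm² and 2.22 ha = 2.22000e+10 mm².
7.39000e+9 + 2.22000e+10 ≈ 2.96e+10 mm².

2.96e+10 mm²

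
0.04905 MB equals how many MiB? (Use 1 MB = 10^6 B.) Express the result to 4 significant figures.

0.04678 mebibytes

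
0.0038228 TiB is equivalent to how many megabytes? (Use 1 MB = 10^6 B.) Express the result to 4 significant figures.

1 TiB = 1.09951e+6 MB.
Thus 0.0038228 × 1.09951e+6 ≈ 4203 MB.

4203 MB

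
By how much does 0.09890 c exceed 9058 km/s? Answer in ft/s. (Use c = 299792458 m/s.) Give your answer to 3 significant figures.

6.76e+7 feet per second

0.09890 c = 9.72752e+7 ft/s and 9058 km/s = 2.97178e+7 ft/s.
9.72752e+7 − 2.97178e+7 ≈ 6.76e+7 ft/s.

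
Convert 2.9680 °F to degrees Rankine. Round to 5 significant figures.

°R = °F + 459.67.
Applying the formula gives 462.64 °R.

462.64 °R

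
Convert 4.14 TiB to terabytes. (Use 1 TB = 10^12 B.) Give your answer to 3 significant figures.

1 TiB = 1.09951 TB.
4.14 × 1.09951 ≈ 4.55 TB.

4.55 TB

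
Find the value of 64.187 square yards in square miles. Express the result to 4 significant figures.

2.072e-5 square miles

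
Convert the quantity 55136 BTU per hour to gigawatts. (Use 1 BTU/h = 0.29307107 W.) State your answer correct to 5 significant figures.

1.6159e-5 GW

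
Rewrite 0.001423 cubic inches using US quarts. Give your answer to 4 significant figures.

2.464e-5 US qt

1 cubic inch = 0.0173160 US quarts.
0.001423 × 0.0173160 ≈ 2.464e-5 US qt.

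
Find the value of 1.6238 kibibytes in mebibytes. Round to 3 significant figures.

0.00159 mebibytes

1 kibibyte = 0.0009765625 mebibytes.
So 1.6238 × 0.0009765625 ≈ 0.00159 MiB.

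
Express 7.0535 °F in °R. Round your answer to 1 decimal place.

°R = °F + 459.67.
Applying the formula gives 466.7 °R.

466.7 °R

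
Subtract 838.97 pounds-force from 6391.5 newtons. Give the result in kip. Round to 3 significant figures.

6391.5 N = 1.43687 kip and 838.97 lbf = 0.838970 kip.
1.43687 − 0.838970 ≈ 0.598 kip.

0.598 kips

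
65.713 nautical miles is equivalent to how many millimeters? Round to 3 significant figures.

1.22 × 10^8 mm

1 nautical mile = 1.85200 × 10^6 mm.
65.713 × 1.85200 × 10^6 ≈ 1.22 × 10^8 mm.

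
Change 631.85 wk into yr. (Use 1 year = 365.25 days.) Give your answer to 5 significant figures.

12.109 yr

1 week = 0.0191650 years.
Then 631.85 × 0.0191650 ≈ 12.109 yr.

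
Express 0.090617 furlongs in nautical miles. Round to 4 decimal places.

0.0098 nautical miles

1 furlong = 0.108622 nautical miles.
Thus 0.090617 × 0.108622 ≈ 0.0098 nmi.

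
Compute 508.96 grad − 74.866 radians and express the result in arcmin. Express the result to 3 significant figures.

-230000 arcmin

508.96 grad = 27483.8 arcmin and 74.866 rad = 257370 arcmin.
27483.8 − 257370 ≈ -230000 arcmin.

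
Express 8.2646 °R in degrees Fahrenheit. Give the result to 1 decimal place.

°R = °F + 459.67.
Applying the formula gives -451.4 °F.

-451.4 degrees Fahrenheit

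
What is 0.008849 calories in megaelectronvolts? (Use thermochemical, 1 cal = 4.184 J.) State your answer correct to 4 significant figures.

1 calorie = 2.61145 × 10^13 megaelectronvolts.
0.008849 × 2.61145 × 10^13 ≈ 2.311 × 10^11 MeV.

2.311 × 10^11 megaelectronvolts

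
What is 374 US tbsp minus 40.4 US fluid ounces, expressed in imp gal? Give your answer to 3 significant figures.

0.954 imp gal

374 US tbsp = 1.21648 imp gal and 40.4 US fl oz = 0.262813 imp gal.
1.21648 − 0.262813 ≈ 0.954 imp gal.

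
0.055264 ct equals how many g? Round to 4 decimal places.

0.0111 g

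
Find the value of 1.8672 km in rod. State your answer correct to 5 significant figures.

371.27 rod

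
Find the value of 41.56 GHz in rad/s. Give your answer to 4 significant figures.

1 gigahertz = 6.28319e+9 rad/s.
41.56 × 6.28319e+9 ≈ 2.611e+11 rad/s.

2.611e+11 rad/s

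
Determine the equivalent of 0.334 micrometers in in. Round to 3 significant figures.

1.31 × 10^-5 inches

1 micrometer = 3.93701 × 10^-5 in.
Thus 0.334 × 3.93701 × 10^-5 ≈ 1.31 × 10^-5 in.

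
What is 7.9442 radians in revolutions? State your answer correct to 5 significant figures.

1 radian = 0.159155 revolutions.
Thus 7.9442 × 0.159155 ≈ 1.2644 rev.

1.2644 revolutions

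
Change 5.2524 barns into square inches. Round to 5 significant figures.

1 barn = 1.55000 × 10^-25 in².
5.2524 × 1.55000 × 10^-25 ≈ 8.1412 × 10^-25 in².

8.1412 × 10^-25 in²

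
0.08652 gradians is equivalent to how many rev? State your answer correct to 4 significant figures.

0.0002163 rev

1 gradian = 0.00250000 rev.
Thus 0.08652 × 0.00250000 ≈ 0.0002163 rev.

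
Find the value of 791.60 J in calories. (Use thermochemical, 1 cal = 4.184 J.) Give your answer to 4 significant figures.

189.2 cal

1 J = 0.239006 calories.
791.60 × 0.239006 ≈ 189.2 cal.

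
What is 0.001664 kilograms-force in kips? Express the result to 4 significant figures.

1 kgf = 0.00220462 kip.
So 0.001664 × 0.00220462 ≈ 3.668 × 10^-6 kip.

3.668 × 10^-6 kip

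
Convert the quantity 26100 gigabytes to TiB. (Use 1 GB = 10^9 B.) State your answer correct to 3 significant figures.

1 GB = 0.000909495 TiB.
Thus 26100 × 0.000909495 ≈ 23.7 TiB.

23.7 tebibytes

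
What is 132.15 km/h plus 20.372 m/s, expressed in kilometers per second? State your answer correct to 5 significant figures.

0.057080 km/s

132.15 km/h = 0.0367083 km/s and 20.372 m/s = 0.0203720 km/s.
0.0367083 + 0.0203720 ≈ 0.057080 km/s.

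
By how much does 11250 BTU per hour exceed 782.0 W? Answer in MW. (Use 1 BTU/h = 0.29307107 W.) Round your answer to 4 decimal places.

0.0025 MW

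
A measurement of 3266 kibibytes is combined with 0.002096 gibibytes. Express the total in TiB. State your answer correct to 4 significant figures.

5.089 × 10^-6 TiB

3266 KiB = 3.041700 × 10^-6 TiB and 0.002096 GiB = 2.046875 × 10^-6 TiB.
3.041700 × 10^-6 + 2.046875 × 10^-6 ≈ 5.089 × 10^-6 TiB.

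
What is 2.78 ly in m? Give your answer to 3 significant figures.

1 ly = 9.46073e+15 m.
Thus 2.78 × 9.46073e+15 ≈ 2.63e+16 m.

2.63e+16 meters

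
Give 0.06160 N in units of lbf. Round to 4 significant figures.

0.01385 pounds-force

1 newton = 0.224809 pounds-force.
Then 0.06160 × 0.224809 ≈ 0.01385 lbf.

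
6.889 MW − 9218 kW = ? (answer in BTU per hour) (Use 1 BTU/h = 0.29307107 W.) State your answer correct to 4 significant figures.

-7.947e+6 BTU/h

6.889 MW = 2.35062e+7 BTU/h and 9218 kW = 3.14531e+7 BTU/h.
2.35062e+7 − 3.14531e+7 ≈ -7.947e+6 BTU/h.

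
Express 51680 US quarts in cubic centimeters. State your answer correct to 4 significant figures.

4.891 × 10^7 cubic centimeters

1 US qt = 946.353 cm³.
Then 51680 × 946.353 ≈ 4.891 × 10^7 cm³.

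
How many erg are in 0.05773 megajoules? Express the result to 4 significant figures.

1 MJ = 1.00000e+13 erg.
Then 0.05773 × 1.00000e+13 ≈ 5.773e+11 erg.

5.773e+11 erg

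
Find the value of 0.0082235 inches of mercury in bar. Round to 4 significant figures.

0.0002785 bar

1 inch of mercury = 0.0338639 bar.
Thus 0.0082235 × 0.0338639 ≈ 0.0002785 bar.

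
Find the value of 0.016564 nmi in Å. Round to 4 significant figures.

1 nautical mile = 1.85200 × 10^13 Å.
So 0.016564 × 1.85200 × 10^13 ≈ 3.068 × 10^11 Å.

3.068 × 10^11 Å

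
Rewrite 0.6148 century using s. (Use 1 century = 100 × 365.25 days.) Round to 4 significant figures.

1.940 × 10^9 seconds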